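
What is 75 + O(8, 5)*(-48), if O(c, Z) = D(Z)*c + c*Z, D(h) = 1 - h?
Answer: -309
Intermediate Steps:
O(c, Z) = Z*c + c*(1 - Z) (O(c, Z) = (1 - Z)*c + c*Z = c*(1 - Z) + Z*c = Z*c + c*(1 - Z))
75 + O(8, 5)*(-48) = 75 + 8*(-48) = 75 - 384 = -309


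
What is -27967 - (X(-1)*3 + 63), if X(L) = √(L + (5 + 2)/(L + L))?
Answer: -28030 - 9*I*√2/2 ≈ -28030.0 - 6.364*I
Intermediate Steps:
X(L) = √(L + 7/(2*L)) (X(L) = √(L + 7/((2*L))) = √(L + 7*(1/(2*L))) = √(L + 7/(2*L)))
-27967 - (X(-1)*3 + 63) = -27967 - ((√(4*(-1) + 14/(-1))/2)*3 + 63) = -27967 - ((√(-4 + 14*(-1))/2)*3 + 63) = -27967 - ((√(-4 - 14)/2)*3 + 63) = -27967 - ((√(-18)/2)*3 + 63) = -27967 - (((3*I*√2)/2)*3 + 63) = -27967 - ((3*I*√2/2)*3 + 63) = -27967 - (9*I*√2/2 + 63) = -27967 - (63 + 9*I*√2/2) = -27967 + (-63 - 9*I*√2/2) = -28030 - 9*I*√2/2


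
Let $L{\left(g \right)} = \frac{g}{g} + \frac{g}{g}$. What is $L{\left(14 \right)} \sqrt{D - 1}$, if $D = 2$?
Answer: $2$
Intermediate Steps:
$L{\left(g \right)} = 2$ ($L{\left(g \right)} = 1 + 1 = 2$)
$L{\left(14 \right)} \sqrt{D - 1} = 2 \sqrt{2 - 1} = 2 \sqrt{1} = 2 \cdot 1 = 2$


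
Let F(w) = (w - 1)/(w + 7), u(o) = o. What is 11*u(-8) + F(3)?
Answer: -439/5 ≈ -87.800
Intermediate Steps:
F(w) = (-1 + w)/(7 + w)
11*u(-8) + F(3) = 11*(-8) + (-1 + 3)/(7 + 3) = -88 + 2/10 = -88 + (⅒)*2 = -88 + ⅕ = -439/5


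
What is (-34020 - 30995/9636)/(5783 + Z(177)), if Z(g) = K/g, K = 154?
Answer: -3868603037/657653788 ≈ -5.8824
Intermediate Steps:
Z(g) = 154/g
(-34020 - 30995/9636)/(5783 + Z(177)) = (-34020 - 30995/9636)/(5783 + 154/177) = -327847715/(9636*1023745/177) = -327847715/9636*177/1023745 = -3868603037/657653788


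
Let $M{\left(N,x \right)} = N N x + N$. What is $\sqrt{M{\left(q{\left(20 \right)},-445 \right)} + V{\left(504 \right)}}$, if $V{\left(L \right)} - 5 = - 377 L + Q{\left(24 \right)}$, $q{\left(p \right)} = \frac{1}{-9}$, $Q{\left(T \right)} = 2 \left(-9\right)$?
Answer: $\frac{i \sqrt{15392155}}{9} \approx 435.92 i$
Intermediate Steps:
$Q{\left(T \right)} = -18$
$q{\left(p \right)} = - \frac{1}{9}$
$V{\left(L \right)} = -13 - 377 L$ ($V{\left(L \right)} = 5 - \left(18 + 377 L\right) = -13 - 377 L$)
$M{\left(N,x \right)} = N + x N^{2}$ ($M{\left(N,x \right)} = N^{2} x + N = x N^{2} + N = N + x N^{2}$)
$\sqrt{M{\left(q{\left(20 \right)},-445 \right)} + V{\left(504 \right)}} = \sqrt{- \frac{1 - - \frac{445}{9}}{9} - 190021} = \sqrt{- \frac{1 + \frac{445}{9}}{9} - 190021} = \sqrt{\left(- \frac{1}{9}\right) \frac{454}{9} - 190021} = \sqrt{- \frac{454}{81} - 190021} = \sqrt{- \frac{15392155}{81}} = \frac{i \sqrt{15392155}}{9}$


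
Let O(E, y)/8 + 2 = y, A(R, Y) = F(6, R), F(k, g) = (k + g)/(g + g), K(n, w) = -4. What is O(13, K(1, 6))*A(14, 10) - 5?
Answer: -275/7 ≈ -39.286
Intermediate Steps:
F(k, g) = (g + k)/(2*g) (F(k, g) = (g + k)/((2*g)) = (g + k)*(1/(2*g)) = (g + k)/(2*g))
A(R, Y) = (6 + R)/(2*R) (A(R, Y) = (R + 6)/(2*R) = (6 + R)/(2*R))
O(E, y) = -16 + 8*y
O(13, K(1, 6))*A(14, 10) - 5 = (-16 + 8*(-4))*((½)*(6 + 14)/14) - 5 = (-16 - 32)*((½)*(1/14)*20) - 5 = -48*5/7 - 5 = -240/7 - 5 = -275/7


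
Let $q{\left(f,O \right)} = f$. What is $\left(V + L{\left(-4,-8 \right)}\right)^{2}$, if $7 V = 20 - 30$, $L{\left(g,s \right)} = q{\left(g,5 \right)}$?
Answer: $\frac{1444}{49} \approx 29.469$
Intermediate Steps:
$L{\left(g,s \right)} = g$
$V = - \frac{10}{7}$ ($V = \frac{20 - 30}{7} = \frac{1}{7} \left(-10\right) = - \frac{10}{7} \approx -1.4286$)
$\left(V + L{\left(-4,-8 \right)}\right)^{2} = \left(- \frac{10}{7} - 4\right)^{2} = \left(- \frac{38}{7}\right)^{2} = \frac{1444}{49}$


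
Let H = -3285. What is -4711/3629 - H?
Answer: 11916554/3629 ≈ 3283.7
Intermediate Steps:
-4711/3629 - H = -4711/3629 - 1*(-3285) = -4711*1/3629 + 3285 = -4711/3629 + 3285 = 11916554/3629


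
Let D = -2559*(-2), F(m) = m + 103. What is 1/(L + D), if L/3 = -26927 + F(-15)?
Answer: -1/75399 ≈ -1.3263e-5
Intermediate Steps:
F(m) = 103 + m
L = -80517 (L = 3*(-26927 + (103 - 15)) = 3*(-26927 + 88) = 3*(-26839) = -80517)
D = 5118
1/(L + D) = 1/(-80517 + 5118) = 1/(-75399) = -1/75399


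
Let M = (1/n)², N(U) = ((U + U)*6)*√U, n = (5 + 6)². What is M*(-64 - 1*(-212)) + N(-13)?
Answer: 148/14641 - 156*I*√13 ≈ 0.010109 - 562.47*I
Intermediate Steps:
n = 121 (n = 11² = 121)
N(U) = 12*U^(3/2) (N(U) = ((2*U)*6)*√U = (12*U)*√U = 12*U^(3/2))
M = 1/14641 (M = (1/121)² = 1/14641 ≈ 6.8301e-5)
M*(-64 - 1*(-212)) + N(-13) = (-64 - 1*(-212))/14641 + 12*(-13)^(3/2) = (-64 + 212)/14641 + 12*(-13*I*√13) = (1/14641)*148 - 156*I*√13 = 148/14641 - 156*I*√13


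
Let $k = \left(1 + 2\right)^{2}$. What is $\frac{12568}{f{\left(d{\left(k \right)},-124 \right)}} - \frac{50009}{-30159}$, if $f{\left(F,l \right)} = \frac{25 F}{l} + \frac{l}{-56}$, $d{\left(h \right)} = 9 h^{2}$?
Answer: $- \frac{322721473939}{3789568827} \approx -85.161$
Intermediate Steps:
$k = 9$ ($k = 3^{2} = 9$)
$f{\left(F,l \right)} = - \frac{l}{56} + \frac{25 F}{l}$ ($f{\left(F,l \right)} = \frac{25 F}{l} + l \left(- \frac{1}{56}\right) = \frac{25 F}{l} - \frac{l}{56} = - \frac{l}{56} + \frac{25 F}{l}$)
$\frac{12568}{f{\left(d{\left(k \right)},-124 \right)}} - \frac{50009}{-30159} = \frac{12568}{\left(- \frac{1}{56}\right) \left(-124\right) + \frac{25 \cdot 9 \cdot 9^{2}}{-124}} - \frac{50009}{-30159} = \frac{12568}{\frac{31}{14} + 25 \cdot 9 \cdot 81 \left(- \frac{1}{124}\right)} - - \frac{50009}{30159} = \frac{12568}{\frac{31}{14} + 25 \cdot 729 \left(- \frac{1}{124}\right)} + \frac{50009}{30159} = \frac{12568}{\frac{31}{14} - \frac{18225}{124}} + \frac{50009}{30159} = \frac{12568}{- \frac{125653}{868}} + \frac{50009}{30159} = 12568 \left(- \frac{868}{125653}\right) + \frac{50009}{30159} = - \frac{10909024}{125653} + \frac{50009}{30159} = - \frac{322721473939}{3789568827}$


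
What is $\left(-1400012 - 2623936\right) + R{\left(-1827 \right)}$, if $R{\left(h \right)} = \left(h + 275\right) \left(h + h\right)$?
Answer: $1647060$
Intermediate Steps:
$R{\left(h \right)} = 2 h \left(275 + h\right)$ ($R{\left(h \right)} = \left(275 + h\right) 2 h = 2 h \left(275 + h\right)$)
$\left(-1400012 - 2623936\right) + R{\left(-1827 \right)} = \left(-1400012 - 2623936\right) + 2 \left(-1827\right) \left(275 - 1827\right) = -4023948 + 2 \left(-1827\right) \left(-1552\right) = -4023948 + 5671008 = 1647060$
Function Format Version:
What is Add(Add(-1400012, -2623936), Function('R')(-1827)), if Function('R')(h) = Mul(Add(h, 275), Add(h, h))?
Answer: 1647060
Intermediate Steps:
Function('R')(h) = Mul(2, h, Add(275, h)) (Function('R')(h) = Mul(Add(275, h), Mul(2, h)) = Mul(2, h, Add(275, h)))
Add(Add(-1400012, -2623936), Function('R')(-1827)) = Add(Add(-1400012, -2623936), Mul(2, -1827, Add(275, -1827))) = Add(-4023948, Mul(2, -1827, -1552)) = Add(-4023948, 5671008) = 1647060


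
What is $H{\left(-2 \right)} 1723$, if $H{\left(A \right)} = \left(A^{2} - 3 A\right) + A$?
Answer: $13784$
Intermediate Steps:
$H{\left(A \right)} = A^{2} - 2 A$
$H{\left(-2 \right)} 1723 = - 2 \left(-2 - 2\right) 1723 = \left(-2\right) \left(-4\right) 1723 = 8 \cdot 1723 = 13784$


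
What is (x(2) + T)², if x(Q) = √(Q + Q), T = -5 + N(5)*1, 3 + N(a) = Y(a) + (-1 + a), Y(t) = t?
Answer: 9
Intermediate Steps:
N(a) = -4 + 2*a (N(a) = -3 + (a + (-1 + a)) = -3 + (-1 + 2*a) = -4 + 2*a)
T = 1 (T = -5 + (-4 + 2*5)*1 = -5 + (-4 + 10)*1 = -5 + 6*1 = -5 + 6 = 1)
x(Q) = √2*√Q (x(Q) = √(2*Q) = √2*√Q)
(x(2) + T)² = (√2*√2 + 1)² = (2 + 1)² = 3² = 9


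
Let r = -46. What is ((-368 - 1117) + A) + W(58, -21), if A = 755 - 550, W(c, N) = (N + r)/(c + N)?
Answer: -47427/37 ≈ -1281.8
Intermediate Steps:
W(c, N) = (-46 + N)/(N + c) (W(c, N) = (N - 46)/(c + N) = (-46 + N)/(N + c))
A = 205
((-368 - 1117) + A) + W(58, -21) = ((-368 - 1117) + 205) + (-46 - 21)/(-21 + 58) = (-1485 + 205) - 67/37 = -1280 + (1/37)*(-67) = -1280 - 67/37 = -47427/37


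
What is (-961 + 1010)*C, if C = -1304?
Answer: -63896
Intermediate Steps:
(-961 + 1010)*C = (-961 + 1010)*(-1304) = 49*(-1304) = -63896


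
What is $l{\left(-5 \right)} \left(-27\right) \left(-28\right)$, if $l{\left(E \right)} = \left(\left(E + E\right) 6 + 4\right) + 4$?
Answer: $-39312$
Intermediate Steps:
$l{\left(E \right)} = 8 + 12 E$ ($l{\left(E \right)} = \left(2 E 6 + 4\right) + 4 = \left(12 E + 4\right) + 4 = \left(4 + 12 E\right) + 4 = 8 + 12 E$)
$l{\left(-5 \right)} \left(-27\right) \left(-28\right) = \left(8 + 12 \left(-5\right)\right) \left(-27\right) \left(-28\right) = \left(8 - 60\right) \left(-27\right) \left(-28\right) = \left(-52\right) \left(-27\right) \left(-28\right) = 1404 \left(-28\right) = -39312$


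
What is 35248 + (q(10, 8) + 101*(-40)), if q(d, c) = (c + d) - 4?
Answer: 31222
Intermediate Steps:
q(d, c) = -4 + c + d
35248 + (q(10, 8) + 101*(-40)) = 35248 + ((-4 + 8 + 10) + 101*(-40)) = 35248 + (14 - 4040) = 35248 - 4026 = 31222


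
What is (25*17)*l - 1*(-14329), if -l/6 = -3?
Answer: 21979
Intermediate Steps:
l = 18 (l = -6*(-3) = 18)
(25*17)*l - 1*(-14329) = (25*17)*18 - 1*(-14329) = 425*18 + 14329 = 7650 + 14329 = 21979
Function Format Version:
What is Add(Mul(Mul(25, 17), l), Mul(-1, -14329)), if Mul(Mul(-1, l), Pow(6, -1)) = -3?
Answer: 21979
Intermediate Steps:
l = 18 (l = Mul(-6, -3) = 18)
Add(Mul(Mul(25, 17), l), Mul(-1, -14329)) = Add(Mul(Mul(25, 17), 18), Mul(-1, -14329)) = Add(Mul(425, 18), 14329) = Add(7650, 14329) = 21979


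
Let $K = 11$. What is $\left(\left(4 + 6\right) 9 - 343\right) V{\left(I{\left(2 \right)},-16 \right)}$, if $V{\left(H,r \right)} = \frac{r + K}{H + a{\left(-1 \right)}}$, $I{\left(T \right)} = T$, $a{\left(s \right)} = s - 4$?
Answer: $- \frac{1265}{3} \approx -421.67$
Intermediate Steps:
$a{\left(s \right)} = -4 + s$
$V{\left(H,r \right)} = \frac{11 + r}{-5 + H}$ ($V{\left(H,r \right)} = \frac{r + 11}{H - 5} = \frac{11 + r}{H - 5} = \frac{11 + r}{-5 + H}$)
$\left(\left(4 + 6\right) 9 - 343\right) V{\left(I{\left(2 \right)},-16 \right)} = \left(\left(4 + 6\right) 9 - 343\right) \frac{11 - 16}{-5 + 2} = \left(10 \cdot 9 - 343\right) \frac{1}{-3} \left(-5\right) = \left(90 - 343\right) \left(\left(- \frac{1}{3}\right) \left(-5\right)\right) = \left(-253\right) \frac{5}{3} = - \frac{1265}{3}$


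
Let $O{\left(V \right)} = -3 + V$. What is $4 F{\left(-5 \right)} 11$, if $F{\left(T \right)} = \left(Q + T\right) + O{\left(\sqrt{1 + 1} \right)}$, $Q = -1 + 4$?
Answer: $-220 + 44 \sqrt{2} \approx -157.77$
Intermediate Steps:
$Q = 3$
$F{\left(T \right)} = T + \sqrt{2}$ ($F{\left(T \right)} = \left(3 + T\right) - \left(3 - \sqrt{1 + 1}\right) = \left(3 + T\right) - \left(3 - \sqrt{2}\right) = T + \sqrt{2}$)
$4 F{\left(-5 \right)} 11 = 4 \left(-5 + \sqrt{2}\right) 11 = \left(-20 + 4 \sqrt{2}\right) 11 = -220 + 44 \sqrt{2}$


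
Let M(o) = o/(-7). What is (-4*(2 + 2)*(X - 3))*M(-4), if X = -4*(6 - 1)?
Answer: 1472/7 ≈ 210.29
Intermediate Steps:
M(o) = -o/7 (M(o) = o*(-1/7) = -o/7)
X = -20 (X = -4*5 = -1*20 = -20)
(-4*(2 + 2)*(X - 3))*M(-4) = (-4*(2 + 2)*(-20 - 3))*(-1/7*(-4)) = -16*(-23)*(4/7) = -4*(-92)*(4/7) = 368*(4/7) = 1472/7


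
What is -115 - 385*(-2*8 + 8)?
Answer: 2965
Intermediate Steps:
-115 - 385*(-2*8 + 8) = -115 - 385*(-16 + 8) = -115 - 385*(-8) = -115 + 3080 = 2965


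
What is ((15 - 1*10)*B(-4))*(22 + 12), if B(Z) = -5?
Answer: -850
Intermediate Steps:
((15 - 1*10)*B(-4))*(22 + 12) = ((15 - 1*10)*(-5))*(22 + 12) = ((15 - 10)*(-5))*34 = (5*(-5))*34 = -25*34 = -850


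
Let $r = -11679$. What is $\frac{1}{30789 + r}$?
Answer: $\frac{1}{19110} \approx 5.2329 \cdot 10^{-5}$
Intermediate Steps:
$\frac{1}{30789 + r} = \frac{1}{30789 - 11679} = \frac{1}{19110}$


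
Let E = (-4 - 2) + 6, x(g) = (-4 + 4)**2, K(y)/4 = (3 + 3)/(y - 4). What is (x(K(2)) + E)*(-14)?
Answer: 0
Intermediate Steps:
K(y) = 24/(-4 + y) (K(y) = 4*((3 + 3)/(y - 4)) = 4*(6/(-4 + y)) = 24/(-4 + y))
x(g) = 0 (x(g) = 0**2 = 0)
E = 0 (E = -6 + 6 = 0)
(x(K(2)) + E)*(-14) = (0 + 0)*(-14) = 0*(-14) = 0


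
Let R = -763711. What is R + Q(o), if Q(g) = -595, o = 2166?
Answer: -764306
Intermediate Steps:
R + Q(o) = -763711 - 595 = -764306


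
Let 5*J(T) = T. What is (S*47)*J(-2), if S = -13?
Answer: 1222/5 ≈ 244.40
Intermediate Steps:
J(T) = T/5
(S*47)*J(-2) = (-13*47)*((1/5)*(-2)) = -611*(-2/5) = 1222/5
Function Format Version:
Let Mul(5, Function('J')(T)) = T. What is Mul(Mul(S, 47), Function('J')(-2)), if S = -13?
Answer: Rational(1222, 5) ≈ 244.40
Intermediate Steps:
Function('J')(T) = Mul(Rational(1, 5), T)
Mul(Mul(S, 47), Function('J')(-2)) = Mul(Mul(-13, 47), Mul(Rational(1, 5), -2)) = Mul(-611, Rational(-2, 5)) = Rational(1222, 5)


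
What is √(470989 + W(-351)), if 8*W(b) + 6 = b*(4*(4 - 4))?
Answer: √1883953/2 ≈ 686.29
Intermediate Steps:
W(b) = -¾ (W(b) = -¾ + (b*(4*(4 - 4)))/8 = -¾ + (b*(4*0))/8 = -¾ + (b*0)/8 = -¾ + (⅛)*0 = -¾ + 0 = -¾)
√(470989 + W(-351)) = √(470989 - ¾) = √(1883953/4) = √1883953/2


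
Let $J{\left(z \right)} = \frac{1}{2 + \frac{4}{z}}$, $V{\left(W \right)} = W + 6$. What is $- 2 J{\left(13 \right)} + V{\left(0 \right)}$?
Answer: $\frac{77}{15} \approx 5.1333$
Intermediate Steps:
$V{\left(W \right)} = 6 + W$
$- 2 J{\left(13 \right)} + V{\left(0 \right)} = - 2 \cdot \frac{1}{2} \cdot 13 \frac{1}{2 + 13} + \left(6 + 0\right) = - 2 \cdot \frac{1}{2} \cdot 13 \cdot \frac{1}{15} + 6 = \left(-2\right) \frac{13}{30} + 6 = - \frac{13}{15} + 6 = \frac{77}{15}$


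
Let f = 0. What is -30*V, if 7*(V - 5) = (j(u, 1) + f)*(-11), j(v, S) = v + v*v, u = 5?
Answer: 8850/7 ≈ 1264.3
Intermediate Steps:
j(v, S) = v + v**2
V = -295/7 (V = 5 + ((5*(1 + 5) + 0)*(-11))/7 = 5 + ((5*6 + 0)*(-11))/7 = 5 + ((30 + 0)*(-11))/7 = 5 + (30*(-11))/7 = 5 + (1/7)*(-330) = 5 - 330/7 = -295/7 ≈ -42.143)
-30*V = -30*(-295/7) = 8850/7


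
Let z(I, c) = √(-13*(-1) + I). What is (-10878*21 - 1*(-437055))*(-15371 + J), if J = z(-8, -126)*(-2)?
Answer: -3206651907 - 417234*√5 ≈ -3.2076e+9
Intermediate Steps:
z(I, c) = √(13 + I)
J = -2*√5 (J = √(13 - 8)*(-2) = √5*(-2) = -2*√5 ≈ -4.4721)
(-10878*21 - 1*(-437055))*(-15371 + J) = (-10878*21 - 1*(-437055))*(-15371 - 2*√5) = (-228438 + 437055)*(-15371 - 2*√5) = 208617*(-15371 - 2*√5) = -3206651907 - 417234*√5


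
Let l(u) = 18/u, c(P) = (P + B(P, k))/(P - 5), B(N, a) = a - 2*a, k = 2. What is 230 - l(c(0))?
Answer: 185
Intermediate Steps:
B(N, a) = -a
c(P) = (-2 + P)/(-5 + P) (c(P) = (P - 1*2)/(P - 5) = (P - 2)/(-5 + P) = (-2 + P)/(-5 + P))
230 - l(c(0)) = 230 - 18/((-2 + 0)/(-5 + 0)) = 230 - 18/(-2/(-5)) = 230 - 18/((-⅕*(-2))) = 230 - 18/⅖ = 230 - 18*5/2 = 230 - 1*45 = 230 - 45 = 185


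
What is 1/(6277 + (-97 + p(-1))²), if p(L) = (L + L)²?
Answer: 1/14926 ≈ 6.6997e-5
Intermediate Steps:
p(L) = 4*L² (p(L) = (2*L)² = 4*L²)
1/(6277 + (-97 + p(-1))²) = 1/(6277 + (-97 + 4*(-1)²)²) = 1/(6277 + (-97 + 4*1)²) = 1/(6277 + (-97 + 4)²) = 1/(6277 + (-93)²) = 1/(6277 + 8649) = 1/14926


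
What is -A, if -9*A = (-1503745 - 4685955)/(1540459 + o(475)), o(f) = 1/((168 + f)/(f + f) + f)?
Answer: -932360700700/2088367919511 ≈ -0.44645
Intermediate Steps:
o(f) = 1/(f + (168 + f)/(2*f)) (o(f) = 1/((168 + f)/((2*f)) + f) = 1/((168 + f)*(1/(2*f)) + f) = 1/((168 + f)/(2*f) + f) = 1/(f + (168 + f)/(2*f)))
A = 932360700700/2088367919511 (A = -(-1503745 - 4685955)/(9*(1540459 + 2*475/(168 + 475 + 2*475²))) = -(-6189700)/(9*(1540459 + 2*475/(168 + 475 + 2*225625))) = -(-6189700)/(9*(1540459 + 2*475/(168 + 475 + 451250))) = -(-6189700)/(9*(1540459 + 2*475/451893)) = -(-6189700)/(9*(1540459 + 2*475*(1/451893))) = -(-6189700)/(9*(1540459 + 950/451893)) = -(-6189700)/(9*696122639837/451893) = -(-6189700)*451893/(9*696122639837) = -⅑*(-2797082102100/696122639837) = 932360700700/2088367919511 ≈ 0.44645)
-A = -1*932360700700/2088367919511 = -932360700700/2088367919511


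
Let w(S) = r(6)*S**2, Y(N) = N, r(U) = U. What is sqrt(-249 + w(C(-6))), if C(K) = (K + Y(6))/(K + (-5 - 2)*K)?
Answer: I*sqrt(249) ≈ 15.78*I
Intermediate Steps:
C(K) = -(6 + K)/(6*K) (C(K) = (K + 6)/(K + (-5 - 2)*K) = (6 + K)/(K - 7*K) = (6 + K)/((-6*K)) = (6 + K)*(-1/(6*K)) = -(6 + K)/(6*K))
w(S) = 6*S**2
sqrt(-249 + w(C(-6))) = sqrt(-249 + 6*((1/6)*(-6 - 1*(-6))/(-6))**2) = sqrt(-249 + 6*((1/6)*(-1/6)*(-6 + 6))**2) = sqrt(-249 + 6*((1/6)*(-1/6)*0)**2) = sqrt(-249 + 6*0**2) = sqrt(-249 + 6*0) = sqrt(-249 + 0) = sqrt(-249) = I*sqrt(249)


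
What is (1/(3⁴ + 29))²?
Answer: 1/12100 ≈ 8.2645e-5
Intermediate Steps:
(1/(3⁴ + 29))² = (1/(81 + 29))² = (1/110)² = 1/12100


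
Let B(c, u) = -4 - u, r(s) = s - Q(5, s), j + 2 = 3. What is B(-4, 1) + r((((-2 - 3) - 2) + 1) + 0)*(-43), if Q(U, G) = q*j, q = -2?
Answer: 167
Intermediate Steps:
j = 1 (j = -2 + 3 = 1)
Q(U, G) = -2 (Q(U, G) = -2*1 = -2)
r(s) = 2 + s (r(s) = s - 1*(-2) = s + 2 = 2 + s)
B(-4, 1) + r((((-2 - 3) - 2) + 1) + 0)*(-43) = (-4 - 1*1) + (2 + ((((-2 - 3) - 2) + 1) + 0))*(-43) = (-4 - 1) + (2 + (((-5 - 2) + 1) + 0))*(-43) = -5 + (2 + ((-7 + 1) + 0))*(-43) = -5 + (2 + (-6 + 0))*(-43) = -5 + (2 - 6)*(-43) = -5 - 4*(-43) = -5 + 172 = 167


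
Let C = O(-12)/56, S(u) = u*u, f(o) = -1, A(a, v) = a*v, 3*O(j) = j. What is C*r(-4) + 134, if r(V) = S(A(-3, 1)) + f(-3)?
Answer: 934/7 ≈ 133.43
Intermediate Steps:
O(j) = j/3
S(u) = u²
C = -1/14 (C = ((⅓)*(-12))/56 = -4*1/56 = -1/14 ≈ -0.071429)
r(V) = 8 (r(V) = (-3*1)² - 1 = (-3)² - 1 = 9 - 1 = 8)
C*r(-4) + 134 = -1/14*8 + 134 = -4/7 + 134 = 934/7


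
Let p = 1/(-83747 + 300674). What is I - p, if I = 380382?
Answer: 82515126113/216927 ≈ 3.8038e+5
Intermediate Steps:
p = 1/216927 ≈ 4.6098e-6
I - p = 380382 - 1*1/216927 = 380382 - 1/216927 = 82515126113/216927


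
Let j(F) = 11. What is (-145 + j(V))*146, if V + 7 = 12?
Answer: -19564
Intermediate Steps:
V = 5 (V = -7 + 12 = 5)
(-145 + j(V))*146 = (-145 + 11)*146 = -134*146 = -19564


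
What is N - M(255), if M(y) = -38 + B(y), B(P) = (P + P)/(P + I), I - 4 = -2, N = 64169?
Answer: 16500689/257 ≈ 64205.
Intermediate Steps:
I = 2 (I = 4 - 2 = 2)
B(P) = 2*P/(2 + P) (B(P) = (P + P)/(P + 2) = (2*P)/(2 + P) = 2*P/(2 + P))
M(y) = -38 + 2*y/(2 + y)
N - M(255) = 64169 - 4*(-19 - 9*255)/(2 + 255) = 64169 - 4*(-19 - 2295)/257 = 64169 - 4*(-2314)/257 = 64169 - 1*(-9256/257) = 64169 + 9256/257 = 16500689/257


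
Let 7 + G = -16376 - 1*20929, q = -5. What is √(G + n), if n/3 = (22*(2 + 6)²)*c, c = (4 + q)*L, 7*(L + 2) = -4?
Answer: 8*I*√20251/7 ≈ 162.64*I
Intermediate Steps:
L = -18/7 (L = -2 + (⅐)*(-4) = -2 - 4/7 = -18/7 ≈ -2.5714)
c = 18/7 (c = (4 - 5)*(-18/7) = -1*(-18/7) = 18/7 ≈ 2.5714)
G = -37312 (G = -7 + (-16376 - 1*20929) = -7 + (-16376 - 20929) = -7 - 37305 = -37312)
n = 76032/7 (n = 3*((22*(2 + 6)²)*(18/7)) = 3*((22*8²)*(18/7)) = 3*((22*64)*(18/7)) = 3*(1408*(18/7)) = 3*(25344/7) = 76032/7 ≈ 10862.)
√(G + n) = √(-37312 + 76032/7) = √(-185152/7) = 8*I*√20251/7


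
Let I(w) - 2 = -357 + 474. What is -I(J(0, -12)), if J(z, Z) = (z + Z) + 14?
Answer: -119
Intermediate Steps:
J(z, Z) = 14 + Z + z (J(z, Z) = (Z + z) + 14 = 14 + Z + z)
I(w) = 119 (I(w) = 2 + (-357 + 474) = 2 + 117 = 119)
-I(J(0, -12)) = -1*119 = -119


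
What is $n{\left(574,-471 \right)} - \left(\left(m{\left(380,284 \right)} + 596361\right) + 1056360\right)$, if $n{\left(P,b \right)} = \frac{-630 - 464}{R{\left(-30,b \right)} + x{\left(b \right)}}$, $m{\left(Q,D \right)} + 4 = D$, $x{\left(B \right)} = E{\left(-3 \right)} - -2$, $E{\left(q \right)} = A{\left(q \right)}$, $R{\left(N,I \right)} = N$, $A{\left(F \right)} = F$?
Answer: $- \frac{51241937}{31} \approx -1.653 \cdot 10^{6}$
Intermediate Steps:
$E{\left(q \right)} = q$
$x{\left(B \right)} = -1$ ($x{\left(B \right)} = -3 - -2 = -3 + 2 = -1$)
$m{\left(Q,D \right)} = -4 + D$
$n{\left(P,b \right)} = \frac{1094}{31}$ ($n{\left(P,b \right)} = \frac{-630 - 464}{-30 - 1} = - \frac{1094}{-31} = \left(-1094\right) \left(- \frac{1}{31}\right) = \frac{1094}{31}$)
$n{\left(574,-471 \right)} - \left(\left(m{\left(380,284 \right)} + 596361\right) + 1056360\right) = \frac{1094}{31} - \left(\left(\left(-4 + 284\right) + 596361\right) + 1056360\right) = \frac{1094}{31} - \left(\left(280 + 596361\right) + 1056360\right) = \frac{1094}{31} - \left(596641 + 1056360\right) = \frac{1094}{31} - 1653001 = - \frac{51241937}{31}$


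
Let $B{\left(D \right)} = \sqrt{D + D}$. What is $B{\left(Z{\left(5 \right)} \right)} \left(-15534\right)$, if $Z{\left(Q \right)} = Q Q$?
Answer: $- 77670 \sqrt{2} \approx -1.0984 \cdot 10^{5}$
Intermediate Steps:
$Z{\left(Q \right)} = Q^{2}$
$B{\left(D \right)} = \sqrt{2} \sqrt{D}$ ($B{\left(D \right)} = \sqrt{2 D} = \sqrt{2} \sqrt{D}$)
$B{\left(Z{\left(5 \right)} \right)} \left(-15534\right) = \sqrt{2} \sqrt{5^{2}} \left(-15534\right) = \sqrt{2} \sqrt{25} \left(-15534\right) = \sqrt{2} \cdot 5 \left(-15534\right) = 5 \sqrt{2} \left(-15534\right) = - 77670 \sqrt{2}$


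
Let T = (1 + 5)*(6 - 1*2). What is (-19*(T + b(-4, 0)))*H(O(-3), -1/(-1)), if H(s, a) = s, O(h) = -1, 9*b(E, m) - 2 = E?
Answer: 4066/9 ≈ 451.78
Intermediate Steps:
b(E, m) = 2/9 + E/9
T = 24 (T = 6*(6 - 2) = 6*4 = 24)
(-19*(T + b(-4, 0)))*H(O(-3), -1/(-1)) = -19*(24 + (2/9 + (⅑)*(-4)))*(-1) = -19*(24 + (2/9 - 4/9))*(-1) = -19*(24 - 2/9)*(-1) = -19*214/9*(-1) = -4066/9*(-1) = 4066/9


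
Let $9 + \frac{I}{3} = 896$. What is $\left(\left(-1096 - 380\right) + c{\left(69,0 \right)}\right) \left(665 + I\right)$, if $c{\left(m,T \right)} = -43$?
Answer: $-5052194$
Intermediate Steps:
$I = 2661$ ($I = -27 + 3 \cdot 896 = -27 + 2688 = 2661$)
$\left(\left(-1096 - 380\right) + c{\left(69,0 \right)}\right) \left(665 + I\right) = \left(\left(-1096 - 380\right) - 43\right) \left(665 + 2661\right) = \left(-1476 - 43\right) 3326 = \left(-1519\right) 3326 = -5052194$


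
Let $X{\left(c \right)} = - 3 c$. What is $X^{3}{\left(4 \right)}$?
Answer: $-1728$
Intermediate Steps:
$X^{3}{\left(4 \right)} = \left(\left(-3\right) 4\right)^{3} = \left(-12\right)^{3} = -1728$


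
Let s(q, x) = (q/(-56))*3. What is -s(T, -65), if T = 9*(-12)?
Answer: -81/14 ≈ -5.7857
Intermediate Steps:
T = -108
s(q, x) = -3*q/56 (s(q, x) = (q*(-1/56))*3 = -q/56*3 = -3*q/56)
-s(T, -65) = -(-3)*(-108)/56 = -1*81/14 = -81/14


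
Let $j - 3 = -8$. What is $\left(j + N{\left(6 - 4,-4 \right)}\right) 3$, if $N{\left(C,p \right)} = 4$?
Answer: $-3$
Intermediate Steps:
$j = -5$ ($j = 3 - 8 = -5$)
$\left(j + N{\left(6 - 4,-4 \right)}\right) 3 = \left(-5 + 4\right) 3 = \left(-1\right) 3 = -3$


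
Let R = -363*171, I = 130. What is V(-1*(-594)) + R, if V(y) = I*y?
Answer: 15147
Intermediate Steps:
V(y) = 130*y
R = -62073
V(-1*(-594)) + R = 130*(-1*(-594)) - 62073 = 130*594 - 62073 = 77220 - 62073 = 15147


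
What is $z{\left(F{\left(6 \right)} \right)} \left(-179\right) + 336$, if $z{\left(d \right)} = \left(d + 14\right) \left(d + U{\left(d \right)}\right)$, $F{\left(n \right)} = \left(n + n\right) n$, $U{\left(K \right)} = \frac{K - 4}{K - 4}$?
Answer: $-1123426$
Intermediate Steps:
$U{\left(K \right)} = 1$ ($U{\left(K \right)} = \frac{-4 + K}{K - 4} = \frac{-4 + K}{-4 + K} = 1$)
$F{\left(n \right)} = 2 n^{2}$ ($F{\left(n \right)} = 2 n n = 2 n^{2}$)
$z{\left(d \right)} = \left(1 + d\right) \left(14 + d\right)$ ($z{\left(d \right)} = \left(d + 14\right) \left(d + 1\right) = \left(14 + d\right) \left(1 + d\right) = \left(1 + d\right) \left(14 + d\right)$)
$z{\left(F{\left(6 \right)} \right)} \left(-179\right) + 336 = \left(14 + \left(2 \cdot 6^{2}\right)^{2} + 15 \cdot 2 \cdot 6^{2}\right) \left(-179\right) + 336 = \left(14 + \left(2 \cdot 36\right)^{2} + 15 \cdot 2 \cdot 36\right) \left(-179\right) + 336 = \left(14 + 72^{2} + 15 \cdot 72\right) \left(-179\right) + 336 = \left(14 + 5184 + 1080\right) \left(-179\right) + 336 = 6278 \left(-179\right) + 336 = -1123762 + 336 = -1123426$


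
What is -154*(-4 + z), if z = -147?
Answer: 23254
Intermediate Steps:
-154*(-4 + z) = -154*(-4 - 147) = -154*(-151) = 23254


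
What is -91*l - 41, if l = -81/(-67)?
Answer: -10118/67 ≈ -151.01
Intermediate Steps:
l = 81/67 (l = -81*(-1/67) = 81/67 ≈ 1.2090)
-91*l - 41 = -91*81/67 - 41 = -7371/67 - 41 = -10118/67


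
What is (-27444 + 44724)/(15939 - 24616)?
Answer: -17280/8677 ≈ -1.9915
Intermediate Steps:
(-27444 + 44724)/(15939 - 24616) = 17280/(-8677) = 17280*(-1/8677) = -17280/8677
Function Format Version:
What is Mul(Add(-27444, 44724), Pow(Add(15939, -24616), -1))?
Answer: Rational(-17280, 8677) ≈ -1.9915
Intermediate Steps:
Mul(Add(-27444, 44724), Pow(Add(15939, -24616), -1)) = Mul(17280, Pow(-8677, -1)) = Mul(17280, Rational(-1, 8677)) = Rational(-17280, 8677)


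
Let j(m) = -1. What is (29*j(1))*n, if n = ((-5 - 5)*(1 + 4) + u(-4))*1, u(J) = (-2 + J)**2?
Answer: 406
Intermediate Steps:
n = -14 (n = ((-5 - 5)*(1 + 4) + (-2 - 4)**2)*1 = (-10*5 + (-6)**2)*1 = (-50 + 36)*1 = -14*1 = -14)
(29*j(1))*n = (29*(-1))*(-14) = -29*(-14) = 406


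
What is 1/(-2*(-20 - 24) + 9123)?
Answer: 1/9211 ≈ 0.00010857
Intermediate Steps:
1/(-2*(-20 - 24) + 9123) = 1/(-2*(-44) + 9123) = 1/(88 + 9123) = 1/9211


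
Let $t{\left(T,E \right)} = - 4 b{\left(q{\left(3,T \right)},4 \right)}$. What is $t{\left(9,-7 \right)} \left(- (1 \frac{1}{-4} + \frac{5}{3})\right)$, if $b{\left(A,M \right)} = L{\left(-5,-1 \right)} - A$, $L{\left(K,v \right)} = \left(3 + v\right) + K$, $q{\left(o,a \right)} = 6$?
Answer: $-51$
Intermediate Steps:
$L{\left(K,v \right)} = 3 + K + v$
$b{\left(A,M \right)} = -3 - A$ ($b{\left(A,M \right)} = \left(3 - 5 - 1\right) - A = -3 - A$)
$t{\left(T,E \right)} = 36$ ($t{\left(T,E \right)} = - 4 \left(-3 - 6\right) = \left(-4\right) \left(-9\right) = 36$)
$t{\left(9,-7 \right)} \left(- (1 \frac{1}{-4} + \frac{5}{3})\right) = 36 \left(- (1 \frac{1}{-4} + \frac{5}{3})\right) = 36 \left(- (1 \left(- \frac{1}{4}\right) + 5 \cdot \frac{1}{3})\right) = 36 \left(- (- \frac{1}{4} + \frac{5}{3})\right) = 36 \left(\left(-1\right) \frac{17}{12}\right) = 36 \left(- \frac{17}{12}\right) = -51$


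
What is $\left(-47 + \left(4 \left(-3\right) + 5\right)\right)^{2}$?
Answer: $2916$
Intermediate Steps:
$\left(-47 + \left(4 \left(-3\right) + 5\right)\right)^{2} = \left(-47 + \left(-12 + 5\right)\right)^{2} = \left(-47 - 7\right)^{2} = \left(-54\right)^{2} = 2916$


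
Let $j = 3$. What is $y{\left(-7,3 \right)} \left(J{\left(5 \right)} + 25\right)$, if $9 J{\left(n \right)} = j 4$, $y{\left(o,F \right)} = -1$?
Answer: $- \frac{79}{3} \approx -26.333$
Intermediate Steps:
$J{\left(n \right)} = \frac{4}{3}$ ($J{\left(n \right)} = \frac{3 \cdot 4}{9} = \frac{1}{9} \cdot 12 = \frac{4}{3}$)
$y{\left(-7,3 \right)} \left(J{\left(5 \right)} + 25\right) = - (\frac{4}{3} + 25) = \left(-1\right) \frac{79}{3} = - \frac{79}{3}$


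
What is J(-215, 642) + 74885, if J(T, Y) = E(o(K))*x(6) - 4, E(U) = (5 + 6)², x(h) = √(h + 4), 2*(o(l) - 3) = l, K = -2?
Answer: 74881 + 121*√10 ≈ 75264.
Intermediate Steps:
o(l) = 3 + l/2
x(h) = √(4 + h)
E(U) = 121 (E(U) = 11² = 121)
J(T, Y) = -4 + 121*√10 (J(T, Y) = 121*√(4 + 6) - 4 = 121*√10 - 4 = -4 + 121*√10)
J(-215, 642) + 74885 = (-4 + 121*√10) + 74885 = 74881 + 121*√10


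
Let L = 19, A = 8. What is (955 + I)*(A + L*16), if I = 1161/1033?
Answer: 308154912/1033 ≈ 2.9831e+5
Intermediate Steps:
I = 1161/1033 (I = 1161*(1/1033) = 1161/1033 ≈ 1.1239)
(955 + I)*(A + L*16) = (955 + 1161/1033)*(8 + 19*16) = 987676*(8 + 304)/1033 = (987676/1033)*312 = 308154912/1033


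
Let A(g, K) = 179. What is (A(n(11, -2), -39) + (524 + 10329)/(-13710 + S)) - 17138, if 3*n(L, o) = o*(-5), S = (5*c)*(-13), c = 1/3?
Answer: -698658564/41195 ≈ -16960.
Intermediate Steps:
c = ⅓ ≈ 0.33333
S = -65/3 (S = (5*(⅓))*(-13) = (5/3)*(-13) = -65/3 ≈ -21.667)
n(L, o) = -5*o/3 (n(L, o) = (o*(-5))/3 = (-5*o)/3 = -5*o/3)
(A(n(11, -2), -39) + (524 + 10329)/(-13710 + S)) - 17138 = (179 + (524 + 10329)/(-13710 - 65/3)) - 17138 = (179 + 10853/(-41195/3)) - 17138 = (179 + 10853*(-3/41195)) - 17138 = (179 - 32559/41195) - 17138 = 7341346/41195 - 17138 = -698658564/41195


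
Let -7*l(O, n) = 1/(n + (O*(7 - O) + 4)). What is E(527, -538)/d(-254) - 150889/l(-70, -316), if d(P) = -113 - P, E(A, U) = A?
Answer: -849184279459/141 ≈ -6.0226e+9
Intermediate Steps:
l(O, n) = -1/(7*(4 + n + O*(7 - O))) (l(O, n) = -1/(7*(n + (O*(7 - O) + 4))) = -1/(7*(n + (4 + O*(7 - O)))) = -1/(7*(4 + n + O*(7 - O))))
E(527, -538)/d(-254) - 150889/l(-70, -316) = 527/(-113 - 1*(-254)) - 150889/((-1/(28 - 7*(-70)² + 7*(-316) + 49*(-70)))) = 527/(-113 + 254) - 150889/((-1/(28 - 7*4900 - 2212 - 3430))) = 527/141 - 150889/((-1/(28 - 34300 - 2212 - 3430))) = 527*(1/141) - 150889/((-1/(-39914))) = 527/141 - 150889/((-1*(-1/39914))) = 527/141 - 150889/1/39914 = 527/141 - 150889*39914 = 527/141 - 6022583546 = -849184279459/141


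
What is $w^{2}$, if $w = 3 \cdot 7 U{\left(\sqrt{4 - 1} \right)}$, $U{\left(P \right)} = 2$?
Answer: $1764$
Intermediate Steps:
$w = 42$ ($w = 3 \cdot 7 \cdot 2 = 21 \cdot 2 = 42$)
$w^{2} = 42^{2} = 1764$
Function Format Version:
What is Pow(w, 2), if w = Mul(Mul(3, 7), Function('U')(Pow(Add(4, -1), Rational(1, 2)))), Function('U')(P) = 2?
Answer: 1764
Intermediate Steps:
w = 42 (w = Mul(Mul(3, 7), 2) = Mul(21, 2) = 42)
Pow(w, 2) = Pow(42, 2) = 1764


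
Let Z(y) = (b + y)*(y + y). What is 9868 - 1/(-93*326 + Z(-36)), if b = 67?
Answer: 321203401/32550 ≈ 9868.0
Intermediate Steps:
Z(y) = 2*y*(67 + y) (Z(y) = (67 + y)*(y + y) = (67 + y)*(2*y) = 2*y*(67 + y))
9868 - 1/(-93*326 + Z(-36)) = 9868 - 1/(-93*326 + 2*(-36)*(67 - 36)) = 9868 - 1/(-30318 + 2*(-36)*31) = 9868 - 1/(-30318 - 2232) = 9868 - 1/(-32550) = 9868 - 1*(-1/32550) = 9868 + 1/32550 = 321203401/32550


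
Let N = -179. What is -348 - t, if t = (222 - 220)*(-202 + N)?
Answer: 414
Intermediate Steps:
t = -762 (t = (222 - 220)*(-202 - 179) = 2*(-381) = -762)
-348 - t = -348 - 1*(-762) = -348 + 762 = 414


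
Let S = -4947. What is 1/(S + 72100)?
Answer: 1/67153 ≈ 1.4891e-5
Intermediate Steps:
1/(S + 72100) = 1/(-4947 + 72100) = 1/67153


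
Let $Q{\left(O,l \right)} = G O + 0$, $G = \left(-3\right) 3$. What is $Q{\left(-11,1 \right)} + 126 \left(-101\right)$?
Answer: $-12627$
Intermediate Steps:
$G = -9$
$Q{\left(O,l \right)} = - 9 O$ ($Q{\left(O,l \right)} = - 9 O + 0 = - 9 O$)
$Q{\left(-11,1 \right)} + 126 \left(-101\right) = \left(-9\right) \left(-11\right) + 126 \left(-101\right) = 99 - 12726 = -12627$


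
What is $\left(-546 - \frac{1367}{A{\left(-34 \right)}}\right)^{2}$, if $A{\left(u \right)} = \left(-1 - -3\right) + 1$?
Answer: $\frac{9030025}{9} \approx 1.0033 \cdot 10^{6}$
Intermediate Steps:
$A{\left(u \right)} = 3$ ($A{\left(u \right)} = \left(-1 + 3\right) + 1 = 2 + 1 = 3$)
$\left(-546 - \frac{1367}{A{\left(-34 \right)}}\right)^{2} = \left(-546 - \frac{1367}{3}\right)^{2} = \left(- \frac{3005}{3}\right)^{2} = \frac{9030025}{9}$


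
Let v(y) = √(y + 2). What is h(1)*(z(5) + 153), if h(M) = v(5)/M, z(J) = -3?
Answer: 150*√7 ≈ 396.86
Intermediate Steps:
v(y) = √(2 + y)
h(M) = √7/M (h(M) = √(2 + 5)/M = √7/M)
h(1)*(z(5) + 153) = (√7/1)*(-3 + 153) = (√7*1)*150 = √7*150 = 150*√7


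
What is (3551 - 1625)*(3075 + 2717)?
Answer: 11155392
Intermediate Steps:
(3551 - 1625)*(3075 + 2717) = 1926*5792 = 11155392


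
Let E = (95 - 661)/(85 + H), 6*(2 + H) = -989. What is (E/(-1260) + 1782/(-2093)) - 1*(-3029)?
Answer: 46678659358/15414945 ≈ 3028.1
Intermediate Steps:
H = -1001/6 (H = -2 + (⅙)*(-989) = -2 - 989/6 = -1001/6 ≈ -166.83)
E = 3396/491 (E = (95 - 661)/(85 - 1001/6) = -566/(-491/6) = -566*(-6/491) = 3396/491 ≈ 6.9165)
(E/(-1260) + 1782/(-2093)) - 1*(-3029) = ((3396/491)/(-1260) + 1782/(-2093)) - 1*(-3029) = ((3396/491)*(-1/1260) + 1782*(-1/2093)) + 3029 = (-283/51555 - 1782/2093) + 3029 = -13209047/15414945 + 3029 = 46678659358/15414945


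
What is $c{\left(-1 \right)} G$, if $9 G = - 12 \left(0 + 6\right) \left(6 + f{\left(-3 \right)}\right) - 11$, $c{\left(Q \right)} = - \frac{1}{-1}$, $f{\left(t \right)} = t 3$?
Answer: $\frac{205}{9} \approx 22.778$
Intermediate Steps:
$f{\left(t \right)} = 3 t$
$c{\left(Q \right)} = 1$ ($c{\left(Q \right)} = \left(-1\right) \left(-1\right) = 1$)
$G = \frac{205}{9}$ ($G = \frac{- 12 \left(0 + 6\right) \left(6 + 3 \left(-3\right)\right) - 11}{9} = \frac{- 12 \cdot 6 \left(6 - 9\right) - 11}{9} = \frac{- 12 \cdot 6 \left(-3\right) - 11}{9} = \frac{\left(-12\right) \left(-18\right) - 11}{9} = \frac{216 - 11}{9} = \frac{1}{9} \cdot 205 = \frac{205}{9} \approx 22.778$)
$c{\left(-1 \right)} G = 1 \cdot \frac{205}{9} = \frac{205}{9}$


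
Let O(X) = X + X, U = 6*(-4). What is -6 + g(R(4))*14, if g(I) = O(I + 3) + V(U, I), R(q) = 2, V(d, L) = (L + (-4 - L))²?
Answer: 358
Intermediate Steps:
U = -24
V(d, L) = 16 (V(d, L) = (-4)² = 16)
O(X) = 2*X
g(I) = 22 + 2*I (g(I) = 2*(I + 3) + 16 = 2*(3 + I) + 16 = (6 + 2*I) + 16 = 22 + 2*I)
-6 + g(R(4))*14 = -6 + (22 + 2*2)*14 = -6 + (22 + 4)*14 = -6 + 26*14 = -6 + 364 = 358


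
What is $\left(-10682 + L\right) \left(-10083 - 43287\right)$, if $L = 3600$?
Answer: $377966340$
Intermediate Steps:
$\left(-10682 + L\right) \left(-10083 - 43287\right) = \left(-10682 + 3600\right) \left(-10083 - 43287\right) = \left(-7082\right) \left(-53370\right) = 377966340$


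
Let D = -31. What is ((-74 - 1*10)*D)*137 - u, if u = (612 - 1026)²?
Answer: 185352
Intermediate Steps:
u = 171396 (u = (-414)² = 171396)
((-74 - 1*10)*D)*137 - u = ((-74 - 1*10)*(-31))*137 - 1*171396 = ((-74 - 10)*(-31))*137 - 171396 = -84*(-31)*137 - 171396 = 2604*137 - 171396 = 356748 - 171396 = 185352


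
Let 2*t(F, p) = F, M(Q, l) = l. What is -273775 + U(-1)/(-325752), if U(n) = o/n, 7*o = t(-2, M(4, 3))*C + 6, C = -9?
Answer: -208093092195/760088 ≈ -2.7378e+5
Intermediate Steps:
t(F, p) = F/2
o = 15/7 (o = (((½)*(-2))*(-9) + 6)/7 = (-1*(-9) + 6)/7 = (9 + 6)/7 = (⅐)*15 = 15/7 ≈ 2.1429)
U(n) = 15/(7*n)
-273775 + U(-1)/(-325752) = -273775 + ((15/7)/(-1))/(-325752) = -273775 + ((15/7)*(-1))*(-1/325752) = -273775 - 15/7*(-1/325752) = -273775 + 5/760088 = -208093092195/760088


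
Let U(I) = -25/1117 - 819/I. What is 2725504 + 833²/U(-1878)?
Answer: 1273660109802/289291 ≈ 4.4027e+6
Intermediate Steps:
U(I) = -25/1117 - 819/I (U(I) = -25*1/1117 - 819/I = -25/1117 - 819/I)
2725504 + 833²/U(-1878) = 2725504 + 833²/(-25/1117 - 819/(-1878)) = 2725504 + 693889/(-25/1117 - 819*(-1/1878)) = 2725504 + 693889/(-25/1117 + 273/626) = 2725504 + 693889/(289291/699242) = 2725504 + 693889*(699242/289291) = 2725504 + 485196332138/289291 = 1273660109802/289291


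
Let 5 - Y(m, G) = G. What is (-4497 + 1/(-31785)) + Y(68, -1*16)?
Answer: -142269661/31785 ≈ -4476.0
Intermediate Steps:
Y(m, G) = 5 - G
(-4497 + 1/(-31785)) + Y(68, -1*16) = (-4497 + 1/(-31785)) + (5 - (-1)*16) = (-4497 - 1/31785) + (5 - 1*(-16)) = -142937146/31785 + (5 + 16) = -142937146/31785 + 21 = -142269661/31785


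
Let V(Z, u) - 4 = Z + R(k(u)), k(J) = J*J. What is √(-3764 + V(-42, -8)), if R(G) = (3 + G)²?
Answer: √687 ≈ 26.211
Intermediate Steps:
k(J) = J²
V(Z, u) = 4 + Z + (3 + u²)² (V(Z, u) = 4 + (Z + (3 + u²)²) = 4 + Z + (3 + u²)²)
√(-3764 + V(-42, -8)) = √(-3764 + (4 - 42 + (3 + (-8)²)²)) = √(-3764 + (4 - 42 + (3 + 64)²)) = √(-3764 + (4 - 42 + 67²)) = √(-3764 + (4 - 42 + 4489)) = √(-3764 + 4451) = √687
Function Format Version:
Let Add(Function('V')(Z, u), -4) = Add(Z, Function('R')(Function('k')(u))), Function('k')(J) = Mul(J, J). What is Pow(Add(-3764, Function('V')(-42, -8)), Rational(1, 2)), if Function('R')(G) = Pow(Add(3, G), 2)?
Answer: Pow(687, Rational(1, 2)) ≈ 26.211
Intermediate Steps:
Function('k')(J) = Pow(J, 2)
Function('V')(Z, u) = Add(4, Z, Pow(Add(3, Pow(u, 2)), 2)) (Function('V')(Z, u) = Add(4, Add(Z, Pow(Add(3, Pow(u, 2)), 2))) = Add(4, Z, Pow(Add(3, Pow(u, 2)), 2)))
Pow(Add(-3764, Function('V')(-42, -8)), Rational(1, 2)) = Pow(Add(-3764, Add(4, -42, Pow(Add(3, Pow(-8, 2)), 2))), Rational(1, 2)) = Pow(Add(-3764, Add(4, -42, Pow(Add(3, 64), 2))), Rational(1, 2)) = Pow(Add(-3764, Add(4, -42, Pow(67, 2))), Rational(1, 2)) = Pow(Add(-3764, Add(4, -42, 4489)), Rational(1, 2)) = Pow(Add(-3764, 4451), Rational(1, 2)) = Pow(687, Rational(1, 2))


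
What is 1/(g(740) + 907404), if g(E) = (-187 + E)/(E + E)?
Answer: 1480/1342958473 ≈ 1.1020e-6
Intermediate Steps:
g(E) = (-187 + E)/(2*E) (g(E) = (-187 + E)/((2*E)) = (-187 + E)*(1/(2*E)) = (-187 + E)/(2*E))
1/(g(740) + 907404) = 1/((½)*(-187 + 740)/740 + 907404) = 1/((½)*(1/740)*553 + 907404) = 1/(553/1480 + 907404) = 1/(1342958473/1480) = 1480/1342958473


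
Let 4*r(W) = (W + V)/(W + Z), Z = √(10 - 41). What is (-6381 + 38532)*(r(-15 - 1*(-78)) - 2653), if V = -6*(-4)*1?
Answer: 32151*(-10612*√31 + 668469*I)/(4*(√31 - 63*I)) ≈ -8.5286e+7 - 973.37*I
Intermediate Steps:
Z = I*√31 (Z = √(-31) = I*√31 ≈ 5.5678*I)
V = 24 (V = 24*1 = 24)
r(W) = (24 + W)/(4*(W + I*√31)) (r(W) = ((W + 24)/(W + I*√31))/4 = ((24 + W)/(W + I*√31))/4 = (24 + W)/(4*(W + I*√31)))
(-6381 + 38532)*(r(-15 - 1*(-78)) - 2653) = (-6381 + 38532)*((6 + (-15 - 1*(-78))/4)/((-15 - 1*(-78)) + I*√31) - 2653) = 32151*((6 + (-15 + 78)/4)/((-15 + 78) + I*√31) - 2653) = 32151*((6 + (¼)*63)/(63 + I*√31) - 2653) = 32151*((6 + 63/4)/(63 + I*√31) - 2653) = 32151*((87/4)/(63 + I*√31) - 2653) = 32151*(87/(4*(63 + I*√31)) - 2653) = 32151*(-2653 + 87/(4*(63 + I*√31))) = -85296603 + 2797137/(4*(63 + I*√31))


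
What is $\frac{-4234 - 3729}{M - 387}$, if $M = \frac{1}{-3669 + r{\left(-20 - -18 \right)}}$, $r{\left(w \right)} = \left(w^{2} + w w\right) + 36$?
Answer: $\frac{28865875}{1402876} \approx 20.576$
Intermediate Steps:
$r{\left(w \right)} = 36 + 2 w^{2}$ ($r{\left(w \right)} = \left(w^{2} + w^{2}\right) + 36 = 2 w^{2} + 36 = 36 + 2 w^{2}$)
$M = - \frac{1}{3625}$ ($M = \frac{1}{-3669 + \left(36 + 2 \left(-20 - -18\right)^{2}\right)} = \frac{1}{-3669 + \left(36 + 2 \left(-20 + 18\right)^{2}\right)} = \frac{1}{-3669 + \left(36 + 2 \left(-2\right)^{2}\right)} = \frac{1}{-3669 + \left(36 + 2 \cdot 4\right)} = \frac{1}{-3669 + \left(36 + 8\right)} = \frac{1}{-3669 + 44} = \frac{1}{-3625} = - \frac{1}{3625} \approx -0.00027586$)
$\frac{-4234 - 3729}{M - 387} = \frac{-4234 - 3729}{- \frac{1}{3625} - 387} = - \frac{7963}{- \frac{1402876}{3625}} = \left(-7963\right) \left(- \frac{3625}{1402876}\right) = \frac{28865875}{1402876}$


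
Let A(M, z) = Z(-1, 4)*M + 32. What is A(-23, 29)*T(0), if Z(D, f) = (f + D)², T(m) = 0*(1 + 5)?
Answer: 0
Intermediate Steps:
T(m) = 0 (T(m) = 0*6 = 0)
Z(D, f) = (D + f)²
A(M, z) = 32 + 9*M (A(M, z) = (-1 + 4)²*M + 32 = 3²*M + 32 = 9*M + 32 = 32 + 9*M)
A(-23, 29)*T(0) = (32 + 9*(-23))*0 = (32 - 207)*0 = -175*0 = 0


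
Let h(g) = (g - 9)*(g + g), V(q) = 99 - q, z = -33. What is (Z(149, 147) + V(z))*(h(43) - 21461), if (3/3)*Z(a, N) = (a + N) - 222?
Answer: -3818622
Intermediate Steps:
h(g) = 2*g*(-9 + g) (h(g) = (-9 + g)*(2*g) = 2*g*(-9 + g))
Z(a, N) = -222 + N + a (Z(a, N) = (a + N) - 222 = (N + a) - 222 = -222 + N + a)
(Z(149, 147) + V(z))*(h(43) - 21461) = ((-222 + 147 + 149) + (99 - 1*(-33)))*(2*43*(-9 + 43) - 21461) = (74 + (99 + 33))*(2*43*34 - 21461) = (74 + 132)*(2924 - 21461) = 206*(-18537) = -3818622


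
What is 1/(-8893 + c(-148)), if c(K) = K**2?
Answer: 1/13011 ≈ 7.6858e-5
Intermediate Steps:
1/(-8893 + c(-148)) = 1/(-8893 + (-148)**2) = 1/(-8893 + 21904) = 1/13011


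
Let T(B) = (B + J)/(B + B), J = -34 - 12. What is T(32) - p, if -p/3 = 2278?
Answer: 218681/32 ≈ 6833.8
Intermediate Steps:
J = -46
p = -6834 (p = -3*2278 = -6834)
T(B) = (-46 + B)/(2*B) (T(B) = (B - 46)/(B + B) = (-46 + B)/((2*B)) = (-46 + B)*(1/(2*B)) = (-46 + B)/(2*B))
T(32) - p = (½)*(-46 + 32)/32 - 1*(-6834) = (½)*(1/32)*(-14) + 6834 = -7/32 + 6834 = 218681/32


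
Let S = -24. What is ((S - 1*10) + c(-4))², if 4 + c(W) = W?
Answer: 1764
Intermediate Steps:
c(W) = -4 + W
((S - 1*10) + c(-4))² = ((-24 - 1*10) + (-4 - 4))² = ((-24 - 10) - 8)² = (-34 - 8)² = (-42)² = 1764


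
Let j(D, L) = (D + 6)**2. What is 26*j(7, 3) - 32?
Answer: 4362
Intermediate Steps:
j(D, L) = (6 + D)**2
26*j(7, 3) - 32 = 26*(6 + 7)**2 - 32 = 26*13**2 - 32 = 26*169 - 32 = 4394 - 32 = 4362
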